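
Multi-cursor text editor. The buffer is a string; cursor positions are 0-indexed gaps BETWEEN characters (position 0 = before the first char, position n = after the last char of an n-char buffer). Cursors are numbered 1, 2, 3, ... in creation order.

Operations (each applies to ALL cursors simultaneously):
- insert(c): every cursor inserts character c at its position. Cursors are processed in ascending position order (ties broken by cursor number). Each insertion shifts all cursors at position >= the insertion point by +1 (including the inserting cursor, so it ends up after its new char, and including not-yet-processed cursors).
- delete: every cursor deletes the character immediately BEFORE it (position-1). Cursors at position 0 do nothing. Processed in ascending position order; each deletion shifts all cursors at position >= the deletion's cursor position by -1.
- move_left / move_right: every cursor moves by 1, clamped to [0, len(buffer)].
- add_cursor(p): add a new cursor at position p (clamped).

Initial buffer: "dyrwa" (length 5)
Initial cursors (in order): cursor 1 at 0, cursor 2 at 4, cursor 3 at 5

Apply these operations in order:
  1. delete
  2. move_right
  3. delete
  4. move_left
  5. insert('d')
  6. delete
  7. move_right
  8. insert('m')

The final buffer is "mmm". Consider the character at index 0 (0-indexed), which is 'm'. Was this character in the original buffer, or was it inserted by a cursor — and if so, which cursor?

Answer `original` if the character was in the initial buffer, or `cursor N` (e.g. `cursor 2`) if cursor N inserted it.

Answer: cursor 1

Derivation:
After op 1 (delete): buffer="dyr" (len 3), cursors c1@0 c2@3 c3@3, authorship ...
After op 2 (move_right): buffer="dyr" (len 3), cursors c1@1 c2@3 c3@3, authorship ...
After op 3 (delete): buffer="" (len 0), cursors c1@0 c2@0 c3@0, authorship 
After op 4 (move_left): buffer="" (len 0), cursors c1@0 c2@0 c3@0, authorship 
After op 5 (insert('d')): buffer="ddd" (len 3), cursors c1@3 c2@3 c3@3, authorship 123
After op 6 (delete): buffer="" (len 0), cursors c1@0 c2@0 c3@0, authorship 
After op 7 (move_right): buffer="" (len 0), cursors c1@0 c2@0 c3@0, authorship 
After op 8 (insert('m')): buffer="mmm" (len 3), cursors c1@3 c2@3 c3@3, authorship 123
Authorship (.=original, N=cursor N): 1 2 3
Index 0: author = 1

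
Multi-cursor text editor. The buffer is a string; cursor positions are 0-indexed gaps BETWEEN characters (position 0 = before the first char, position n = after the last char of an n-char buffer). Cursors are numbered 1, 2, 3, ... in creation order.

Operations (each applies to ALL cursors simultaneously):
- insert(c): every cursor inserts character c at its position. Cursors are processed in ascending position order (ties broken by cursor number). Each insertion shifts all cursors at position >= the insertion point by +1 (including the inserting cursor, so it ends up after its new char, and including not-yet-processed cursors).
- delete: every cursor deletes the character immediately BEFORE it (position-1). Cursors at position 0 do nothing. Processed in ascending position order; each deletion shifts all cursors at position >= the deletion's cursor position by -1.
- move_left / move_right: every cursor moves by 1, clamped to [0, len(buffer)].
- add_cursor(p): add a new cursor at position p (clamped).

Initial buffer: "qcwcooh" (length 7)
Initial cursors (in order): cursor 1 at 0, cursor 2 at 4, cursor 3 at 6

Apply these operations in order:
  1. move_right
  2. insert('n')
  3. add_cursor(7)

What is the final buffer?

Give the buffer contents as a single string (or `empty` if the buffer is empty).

Answer: qncwconohn

Derivation:
After op 1 (move_right): buffer="qcwcooh" (len 7), cursors c1@1 c2@5 c3@7, authorship .......
After op 2 (insert('n')): buffer="qncwconohn" (len 10), cursors c1@2 c2@7 c3@10, authorship .1....2..3
After op 3 (add_cursor(7)): buffer="qncwconohn" (len 10), cursors c1@2 c2@7 c4@7 c3@10, authorship .1....2..3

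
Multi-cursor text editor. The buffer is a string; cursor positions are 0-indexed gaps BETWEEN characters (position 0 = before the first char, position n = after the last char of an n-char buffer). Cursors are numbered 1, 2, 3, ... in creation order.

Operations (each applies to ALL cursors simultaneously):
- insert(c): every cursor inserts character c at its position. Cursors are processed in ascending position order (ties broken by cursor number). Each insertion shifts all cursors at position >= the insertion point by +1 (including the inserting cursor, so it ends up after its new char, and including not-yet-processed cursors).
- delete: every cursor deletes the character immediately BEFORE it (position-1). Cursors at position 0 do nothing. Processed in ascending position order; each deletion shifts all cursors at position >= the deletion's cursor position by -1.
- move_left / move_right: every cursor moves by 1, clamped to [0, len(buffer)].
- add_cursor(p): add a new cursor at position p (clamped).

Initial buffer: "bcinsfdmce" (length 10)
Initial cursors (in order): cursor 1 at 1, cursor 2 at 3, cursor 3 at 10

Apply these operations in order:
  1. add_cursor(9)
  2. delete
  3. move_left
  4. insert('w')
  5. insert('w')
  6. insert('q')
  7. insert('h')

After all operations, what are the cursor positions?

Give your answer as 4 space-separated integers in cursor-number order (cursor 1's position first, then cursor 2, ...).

After op 1 (add_cursor(9)): buffer="bcinsfdmce" (len 10), cursors c1@1 c2@3 c4@9 c3@10, authorship ..........
After op 2 (delete): buffer="cnsfdm" (len 6), cursors c1@0 c2@1 c3@6 c4@6, authorship ......
After op 3 (move_left): buffer="cnsfdm" (len 6), cursors c1@0 c2@0 c3@5 c4@5, authorship ......
After op 4 (insert('w')): buffer="wwcnsfdwwm" (len 10), cursors c1@2 c2@2 c3@9 c4@9, authorship 12.....34.
After op 5 (insert('w')): buffer="wwwwcnsfdwwwwm" (len 14), cursors c1@4 c2@4 c3@13 c4@13, authorship 1212.....3434.
After op 6 (insert('q')): buffer="wwwwqqcnsfdwwwwqqm" (len 18), cursors c1@6 c2@6 c3@17 c4@17, authorship 121212.....343434.
After op 7 (insert('h')): buffer="wwwwqqhhcnsfdwwwwqqhhm" (len 22), cursors c1@8 c2@8 c3@21 c4@21, authorship 12121212.....34343434.

Answer: 8 8 21 21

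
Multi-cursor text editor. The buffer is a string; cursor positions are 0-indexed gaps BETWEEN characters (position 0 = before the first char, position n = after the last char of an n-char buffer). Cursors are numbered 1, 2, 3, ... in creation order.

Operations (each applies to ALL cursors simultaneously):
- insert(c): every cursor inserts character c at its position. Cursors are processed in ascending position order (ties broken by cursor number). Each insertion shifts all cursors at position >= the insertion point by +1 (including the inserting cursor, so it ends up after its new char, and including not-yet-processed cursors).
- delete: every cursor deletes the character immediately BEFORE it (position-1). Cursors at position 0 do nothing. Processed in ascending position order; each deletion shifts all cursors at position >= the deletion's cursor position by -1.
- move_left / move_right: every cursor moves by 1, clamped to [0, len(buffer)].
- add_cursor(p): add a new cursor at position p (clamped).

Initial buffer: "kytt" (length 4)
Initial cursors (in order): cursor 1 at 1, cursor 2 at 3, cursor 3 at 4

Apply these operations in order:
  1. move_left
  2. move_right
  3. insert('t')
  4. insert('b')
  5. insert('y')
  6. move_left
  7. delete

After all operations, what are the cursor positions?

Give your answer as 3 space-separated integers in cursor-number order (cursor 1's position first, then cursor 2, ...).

After op 1 (move_left): buffer="kytt" (len 4), cursors c1@0 c2@2 c3@3, authorship ....
After op 2 (move_right): buffer="kytt" (len 4), cursors c1@1 c2@3 c3@4, authorship ....
After op 3 (insert('t')): buffer="ktytttt" (len 7), cursors c1@2 c2@5 c3@7, authorship .1..2.3
After op 4 (insert('b')): buffer="ktbyttbttb" (len 10), cursors c1@3 c2@7 c3@10, authorship .11..22.33
After op 5 (insert('y')): buffer="ktbyyttbyttby" (len 13), cursors c1@4 c2@9 c3@13, authorship .111..222.333
After op 6 (move_left): buffer="ktbyyttbyttby" (len 13), cursors c1@3 c2@8 c3@12, authorship .111..222.333
After op 7 (delete): buffer="ktyyttytty" (len 10), cursors c1@2 c2@6 c3@9, authorship .11..22.33

Answer: 2 6 9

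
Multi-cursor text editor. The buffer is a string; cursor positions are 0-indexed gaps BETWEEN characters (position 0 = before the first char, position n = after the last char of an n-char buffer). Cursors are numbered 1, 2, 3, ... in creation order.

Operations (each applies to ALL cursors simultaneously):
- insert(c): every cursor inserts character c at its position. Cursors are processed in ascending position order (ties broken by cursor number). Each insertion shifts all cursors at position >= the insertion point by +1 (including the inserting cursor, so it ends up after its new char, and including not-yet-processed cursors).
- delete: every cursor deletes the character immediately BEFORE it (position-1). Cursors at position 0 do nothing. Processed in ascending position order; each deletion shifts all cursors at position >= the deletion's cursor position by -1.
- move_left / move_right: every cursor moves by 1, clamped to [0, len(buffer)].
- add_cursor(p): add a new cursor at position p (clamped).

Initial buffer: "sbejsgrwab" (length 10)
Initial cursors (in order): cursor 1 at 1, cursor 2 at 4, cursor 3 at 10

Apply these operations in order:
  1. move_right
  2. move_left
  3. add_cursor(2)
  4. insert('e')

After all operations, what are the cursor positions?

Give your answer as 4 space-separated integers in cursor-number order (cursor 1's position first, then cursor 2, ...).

After op 1 (move_right): buffer="sbejsgrwab" (len 10), cursors c1@2 c2@5 c3@10, authorship ..........
After op 2 (move_left): buffer="sbejsgrwab" (len 10), cursors c1@1 c2@4 c3@9, authorship ..........
After op 3 (add_cursor(2)): buffer="sbejsgrwab" (len 10), cursors c1@1 c4@2 c2@4 c3@9, authorship ..........
After op 4 (insert('e')): buffer="sebeejesgrwaeb" (len 14), cursors c1@2 c4@4 c2@7 c3@13, authorship .1.4..2.....3.

Answer: 2 7 13 4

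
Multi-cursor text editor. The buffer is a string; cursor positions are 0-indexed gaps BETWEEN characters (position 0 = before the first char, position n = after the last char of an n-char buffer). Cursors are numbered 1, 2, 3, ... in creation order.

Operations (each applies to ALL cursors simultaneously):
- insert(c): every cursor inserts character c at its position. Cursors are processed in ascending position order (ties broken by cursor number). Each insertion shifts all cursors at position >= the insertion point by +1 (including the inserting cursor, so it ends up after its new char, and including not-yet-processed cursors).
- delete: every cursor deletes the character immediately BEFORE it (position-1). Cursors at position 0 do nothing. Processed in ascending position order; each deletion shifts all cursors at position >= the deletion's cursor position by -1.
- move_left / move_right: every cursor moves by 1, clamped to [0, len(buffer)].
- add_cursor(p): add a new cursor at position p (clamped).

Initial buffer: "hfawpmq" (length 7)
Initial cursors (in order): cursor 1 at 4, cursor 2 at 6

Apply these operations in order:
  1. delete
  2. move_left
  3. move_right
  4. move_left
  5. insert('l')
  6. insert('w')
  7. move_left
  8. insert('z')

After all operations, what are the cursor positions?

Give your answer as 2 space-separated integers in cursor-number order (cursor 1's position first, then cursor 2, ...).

Answer: 4 8

Derivation:
After op 1 (delete): buffer="hfapq" (len 5), cursors c1@3 c2@4, authorship .....
After op 2 (move_left): buffer="hfapq" (len 5), cursors c1@2 c2@3, authorship .....
After op 3 (move_right): buffer="hfapq" (len 5), cursors c1@3 c2@4, authorship .....
After op 4 (move_left): buffer="hfapq" (len 5), cursors c1@2 c2@3, authorship .....
After op 5 (insert('l')): buffer="hflalpq" (len 7), cursors c1@3 c2@5, authorship ..1.2..
After op 6 (insert('w')): buffer="hflwalwpq" (len 9), cursors c1@4 c2@7, authorship ..11.22..
After op 7 (move_left): buffer="hflwalwpq" (len 9), cursors c1@3 c2@6, authorship ..11.22..
After op 8 (insert('z')): buffer="hflzwalzwpq" (len 11), cursors c1@4 c2@8, authorship ..111.222..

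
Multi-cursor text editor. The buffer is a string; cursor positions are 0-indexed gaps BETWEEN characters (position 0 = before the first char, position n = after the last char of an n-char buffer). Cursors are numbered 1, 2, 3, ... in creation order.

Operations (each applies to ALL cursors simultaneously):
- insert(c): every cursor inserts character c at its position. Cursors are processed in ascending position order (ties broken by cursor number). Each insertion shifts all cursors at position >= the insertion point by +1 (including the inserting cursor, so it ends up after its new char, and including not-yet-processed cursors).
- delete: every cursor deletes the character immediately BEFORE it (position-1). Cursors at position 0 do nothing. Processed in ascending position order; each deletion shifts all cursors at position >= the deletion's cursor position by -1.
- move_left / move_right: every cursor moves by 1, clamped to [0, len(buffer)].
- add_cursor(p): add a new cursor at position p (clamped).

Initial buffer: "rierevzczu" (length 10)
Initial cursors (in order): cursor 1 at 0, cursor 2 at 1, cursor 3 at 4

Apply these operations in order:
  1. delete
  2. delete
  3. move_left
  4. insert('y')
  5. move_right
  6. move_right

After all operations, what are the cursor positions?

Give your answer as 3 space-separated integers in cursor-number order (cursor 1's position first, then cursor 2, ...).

Answer: 5 5 5

Derivation:
After op 1 (delete): buffer="ieevzczu" (len 8), cursors c1@0 c2@0 c3@2, authorship ........
After op 2 (delete): buffer="ievzczu" (len 7), cursors c1@0 c2@0 c3@1, authorship .......
After op 3 (move_left): buffer="ievzczu" (len 7), cursors c1@0 c2@0 c3@0, authorship .......
After op 4 (insert('y')): buffer="yyyievzczu" (len 10), cursors c1@3 c2@3 c3@3, authorship 123.......
After op 5 (move_right): buffer="yyyievzczu" (len 10), cursors c1@4 c2@4 c3@4, authorship 123.......
After op 6 (move_right): buffer="yyyievzczu" (len 10), cursors c1@5 c2@5 c3@5, authorship 123.......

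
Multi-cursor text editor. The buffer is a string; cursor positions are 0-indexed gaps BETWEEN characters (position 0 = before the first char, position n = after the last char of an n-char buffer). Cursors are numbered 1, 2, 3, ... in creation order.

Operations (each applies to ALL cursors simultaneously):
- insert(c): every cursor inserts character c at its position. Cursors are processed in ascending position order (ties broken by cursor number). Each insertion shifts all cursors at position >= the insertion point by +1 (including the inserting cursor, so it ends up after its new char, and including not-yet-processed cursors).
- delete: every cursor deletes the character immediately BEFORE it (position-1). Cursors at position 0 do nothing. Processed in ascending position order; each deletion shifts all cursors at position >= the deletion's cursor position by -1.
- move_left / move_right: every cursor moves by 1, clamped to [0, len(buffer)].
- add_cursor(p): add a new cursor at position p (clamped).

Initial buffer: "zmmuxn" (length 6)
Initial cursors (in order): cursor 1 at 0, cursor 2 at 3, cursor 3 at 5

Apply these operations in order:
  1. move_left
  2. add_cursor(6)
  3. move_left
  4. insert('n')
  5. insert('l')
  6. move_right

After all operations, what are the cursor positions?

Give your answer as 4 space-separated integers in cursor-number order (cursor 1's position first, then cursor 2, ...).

After op 1 (move_left): buffer="zmmuxn" (len 6), cursors c1@0 c2@2 c3@4, authorship ......
After op 2 (add_cursor(6)): buffer="zmmuxn" (len 6), cursors c1@0 c2@2 c3@4 c4@6, authorship ......
After op 3 (move_left): buffer="zmmuxn" (len 6), cursors c1@0 c2@1 c3@3 c4@5, authorship ......
After op 4 (insert('n')): buffer="nznmmnuxnn" (len 10), cursors c1@1 c2@3 c3@6 c4@9, authorship 1.2..3..4.
After op 5 (insert('l')): buffer="nlznlmmnluxnln" (len 14), cursors c1@2 c2@5 c3@9 c4@13, authorship 11.22..33..44.
After op 6 (move_right): buffer="nlznlmmnluxnln" (len 14), cursors c1@3 c2@6 c3@10 c4@14, authorship 11.22..33..44.

Answer: 3 6 10 14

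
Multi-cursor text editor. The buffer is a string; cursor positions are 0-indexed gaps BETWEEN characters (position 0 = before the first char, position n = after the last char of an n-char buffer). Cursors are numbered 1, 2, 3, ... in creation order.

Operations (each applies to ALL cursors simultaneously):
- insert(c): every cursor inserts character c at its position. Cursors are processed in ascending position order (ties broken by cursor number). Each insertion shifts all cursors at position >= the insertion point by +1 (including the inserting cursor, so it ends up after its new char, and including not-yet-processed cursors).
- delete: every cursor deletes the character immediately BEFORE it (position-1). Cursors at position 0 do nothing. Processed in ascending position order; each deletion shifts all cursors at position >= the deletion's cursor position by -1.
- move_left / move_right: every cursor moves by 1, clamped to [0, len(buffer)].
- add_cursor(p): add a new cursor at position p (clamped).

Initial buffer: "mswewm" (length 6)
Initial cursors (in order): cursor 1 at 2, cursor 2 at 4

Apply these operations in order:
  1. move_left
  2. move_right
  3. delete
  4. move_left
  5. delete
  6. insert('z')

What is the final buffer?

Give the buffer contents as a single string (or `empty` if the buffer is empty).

Answer: zzwwm

Derivation:
After op 1 (move_left): buffer="mswewm" (len 6), cursors c1@1 c2@3, authorship ......
After op 2 (move_right): buffer="mswewm" (len 6), cursors c1@2 c2@4, authorship ......
After op 3 (delete): buffer="mwwm" (len 4), cursors c1@1 c2@2, authorship ....
After op 4 (move_left): buffer="mwwm" (len 4), cursors c1@0 c2@1, authorship ....
After op 5 (delete): buffer="wwm" (len 3), cursors c1@0 c2@0, authorship ...
After op 6 (insert('z')): buffer="zzwwm" (len 5), cursors c1@2 c2@2, authorship 12...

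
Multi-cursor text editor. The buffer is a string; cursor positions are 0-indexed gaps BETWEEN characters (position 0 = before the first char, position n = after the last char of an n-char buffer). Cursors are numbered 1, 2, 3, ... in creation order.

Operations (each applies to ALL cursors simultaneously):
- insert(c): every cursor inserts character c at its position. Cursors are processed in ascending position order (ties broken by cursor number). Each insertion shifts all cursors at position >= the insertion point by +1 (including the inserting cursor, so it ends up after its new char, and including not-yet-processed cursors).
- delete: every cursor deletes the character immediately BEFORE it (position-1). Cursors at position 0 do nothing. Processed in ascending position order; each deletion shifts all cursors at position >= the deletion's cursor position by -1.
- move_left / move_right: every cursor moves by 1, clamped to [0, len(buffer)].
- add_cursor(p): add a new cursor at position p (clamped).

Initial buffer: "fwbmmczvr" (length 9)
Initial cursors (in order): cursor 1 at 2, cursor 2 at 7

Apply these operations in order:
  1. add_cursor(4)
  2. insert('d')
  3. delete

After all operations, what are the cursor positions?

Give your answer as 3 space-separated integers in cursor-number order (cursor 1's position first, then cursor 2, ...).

Answer: 2 7 4

Derivation:
After op 1 (add_cursor(4)): buffer="fwbmmczvr" (len 9), cursors c1@2 c3@4 c2@7, authorship .........
After op 2 (insert('d')): buffer="fwdbmdmczdvr" (len 12), cursors c1@3 c3@6 c2@10, authorship ..1..3...2..
After op 3 (delete): buffer="fwbmmczvr" (len 9), cursors c1@2 c3@4 c2@7, authorship .........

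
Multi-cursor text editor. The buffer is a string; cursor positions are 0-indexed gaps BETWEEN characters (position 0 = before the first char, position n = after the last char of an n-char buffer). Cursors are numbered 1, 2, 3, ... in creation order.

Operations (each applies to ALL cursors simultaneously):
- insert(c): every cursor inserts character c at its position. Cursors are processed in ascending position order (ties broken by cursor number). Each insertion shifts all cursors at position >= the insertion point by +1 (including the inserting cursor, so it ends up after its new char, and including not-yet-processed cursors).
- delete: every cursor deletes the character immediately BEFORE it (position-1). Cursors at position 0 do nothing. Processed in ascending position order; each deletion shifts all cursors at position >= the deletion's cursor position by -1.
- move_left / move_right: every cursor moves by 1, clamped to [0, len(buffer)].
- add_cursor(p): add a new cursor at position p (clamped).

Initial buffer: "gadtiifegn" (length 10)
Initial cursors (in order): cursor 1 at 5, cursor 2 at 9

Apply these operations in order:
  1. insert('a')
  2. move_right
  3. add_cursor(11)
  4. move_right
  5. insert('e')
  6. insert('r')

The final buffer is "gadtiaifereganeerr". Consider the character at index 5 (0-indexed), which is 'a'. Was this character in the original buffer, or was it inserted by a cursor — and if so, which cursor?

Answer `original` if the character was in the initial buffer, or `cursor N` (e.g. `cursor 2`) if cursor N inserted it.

After op 1 (insert('a')): buffer="gadtiaifegan" (len 12), cursors c1@6 c2@11, authorship .....1....2.
After op 2 (move_right): buffer="gadtiaifegan" (len 12), cursors c1@7 c2@12, authorship .....1....2.
After op 3 (add_cursor(11)): buffer="gadtiaifegan" (len 12), cursors c1@7 c3@11 c2@12, authorship .....1....2.
After op 4 (move_right): buffer="gadtiaifegan" (len 12), cursors c1@8 c2@12 c3@12, authorship .....1....2.
After op 5 (insert('e')): buffer="gadtiaifeeganee" (len 15), cursors c1@9 c2@15 c3@15, authorship .....1..1..2.23
After op 6 (insert('r')): buffer="gadtiaifereganeerr" (len 18), cursors c1@10 c2@18 c3@18, authorship .....1..11..2.2323
Authorship (.=original, N=cursor N): . . . . . 1 . . 1 1 . . 2 . 2 3 2 3
Index 5: author = 1

Answer: cursor 1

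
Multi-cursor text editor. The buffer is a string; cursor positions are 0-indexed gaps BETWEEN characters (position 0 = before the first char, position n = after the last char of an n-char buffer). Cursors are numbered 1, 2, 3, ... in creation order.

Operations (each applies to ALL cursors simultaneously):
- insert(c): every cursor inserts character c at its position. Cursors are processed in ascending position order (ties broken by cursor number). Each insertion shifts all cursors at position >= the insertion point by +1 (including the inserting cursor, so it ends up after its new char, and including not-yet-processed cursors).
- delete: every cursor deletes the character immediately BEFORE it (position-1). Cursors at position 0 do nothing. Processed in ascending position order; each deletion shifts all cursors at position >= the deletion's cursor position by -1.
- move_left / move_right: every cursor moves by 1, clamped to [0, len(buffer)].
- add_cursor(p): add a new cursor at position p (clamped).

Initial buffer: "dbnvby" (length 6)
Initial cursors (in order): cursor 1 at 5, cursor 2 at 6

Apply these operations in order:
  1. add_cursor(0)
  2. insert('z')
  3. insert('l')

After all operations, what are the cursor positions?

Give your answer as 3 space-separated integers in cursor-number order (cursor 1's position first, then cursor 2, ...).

After op 1 (add_cursor(0)): buffer="dbnvby" (len 6), cursors c3@0 c1@5 c2@6, authorship ......
After op 2 (insert('z')): buffer="zdbnvbzyz" (len 9), cursors c3@1 c1@7 c2@9, authorship 3.....1.2
After op 3 (insert('l')): buffer="zldbnvbzlyzl" (len 12), cursors c3@2 c1@9 c2@12, authorship 33.....11.22

Answer: 9 12 2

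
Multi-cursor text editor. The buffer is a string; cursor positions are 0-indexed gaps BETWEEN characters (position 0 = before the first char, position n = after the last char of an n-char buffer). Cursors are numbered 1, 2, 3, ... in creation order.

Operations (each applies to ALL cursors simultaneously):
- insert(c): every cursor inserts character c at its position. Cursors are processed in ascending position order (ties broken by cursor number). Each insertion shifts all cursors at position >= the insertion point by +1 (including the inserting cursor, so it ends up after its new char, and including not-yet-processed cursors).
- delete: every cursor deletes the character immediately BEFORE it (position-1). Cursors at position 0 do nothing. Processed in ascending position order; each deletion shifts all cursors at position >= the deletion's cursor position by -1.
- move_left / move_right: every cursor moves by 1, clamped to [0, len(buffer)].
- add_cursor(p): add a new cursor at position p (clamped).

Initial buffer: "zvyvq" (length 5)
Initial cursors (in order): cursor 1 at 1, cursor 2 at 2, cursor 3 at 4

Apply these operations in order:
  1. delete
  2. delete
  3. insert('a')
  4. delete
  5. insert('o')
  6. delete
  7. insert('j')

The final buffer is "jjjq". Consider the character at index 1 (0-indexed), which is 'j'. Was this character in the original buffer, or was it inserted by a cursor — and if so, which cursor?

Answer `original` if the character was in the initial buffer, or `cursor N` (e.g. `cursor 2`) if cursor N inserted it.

Answer: cursor 2

Derivation:
After op 1 (delete): buffer="yq" (len 2), cursors c1@0 c2@0 c3@1, authorship ..
After op 2 (delete): buffer="q" (len 1), cursors c1@0 c2@0 c3@0, authorship .
After op 3 (insert('a')): buffer="aaaq" (len 4), cursors c1@3 c2@3 c3@3, authorship 123.
After op 4 (delete): buffer="q" (len 1), cursors c1@0 c2@0 c3@0, authorship .
After op 5 (insert('o')): buffer="oooq" (len 4), cursors c1@3 c2@3 c3@3, authorship 123.
After op 6 (delete): buffer="q" (len 1), cursors c1@0 c2@0 c3@0, authorship .
After op 7 (insert('j')): buffer="jjjq" (len 4), cursors c1@3 c2@3 c3@3, authorship 123.
Authorship (.=original, N=cursor N): 1 2 3 .
Index 1: author = 2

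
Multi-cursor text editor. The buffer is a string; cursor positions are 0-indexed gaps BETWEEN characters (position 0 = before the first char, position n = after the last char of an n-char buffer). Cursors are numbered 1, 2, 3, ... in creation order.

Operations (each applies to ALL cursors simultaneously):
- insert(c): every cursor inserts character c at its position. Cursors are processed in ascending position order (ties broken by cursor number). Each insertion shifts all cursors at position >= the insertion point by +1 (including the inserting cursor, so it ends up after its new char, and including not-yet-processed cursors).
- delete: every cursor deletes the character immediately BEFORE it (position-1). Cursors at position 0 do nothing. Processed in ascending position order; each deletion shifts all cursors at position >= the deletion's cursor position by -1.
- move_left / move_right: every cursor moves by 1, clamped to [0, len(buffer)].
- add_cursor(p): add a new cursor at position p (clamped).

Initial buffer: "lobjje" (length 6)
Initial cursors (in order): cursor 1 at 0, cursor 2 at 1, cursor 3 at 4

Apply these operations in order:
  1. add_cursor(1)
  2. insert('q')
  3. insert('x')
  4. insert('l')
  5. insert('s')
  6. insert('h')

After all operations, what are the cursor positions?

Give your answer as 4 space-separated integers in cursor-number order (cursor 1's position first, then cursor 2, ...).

After op 1 (add_cursor(1)): buffer="lobjje" (len 6), cursors c1@0 c2@1 c4@1 c3@4, authorship ......
After op 2 (insert('q')): buffer="qlqqobjqje" (len 10), cursors c1@1 c2@4 c4@4 c3@8, authorship 1.24...3..
After op 3 (insert('x')): buffer="qxlqqxxobjqxje" (len 14), cursors c1@2 c2@7 c4@7 c3@12, authorship 11.2424...33..
After op 4 (insert('l')): buffer="qxllqqxxllobjqxlje" (len 18), cursors c1@3 c2@10 c4@10 c3@16, authorship 111.242424...333..
After op 5 (insert('s')): buffer="qxlslqqxxllssobjqxlsje" (len 22), cursors c1@4 c2@13 c4@13 c3@20, authorship 1111.24242424...3333..
After op 6 (insert('h')): buffer="qxlshlqqxxllsshhobjqxlshje" (len 26), cursors c1@5 c2@16 c4@16 c3@24, authorship 11111.2424242424...33333..

Answer: 5 16 24 16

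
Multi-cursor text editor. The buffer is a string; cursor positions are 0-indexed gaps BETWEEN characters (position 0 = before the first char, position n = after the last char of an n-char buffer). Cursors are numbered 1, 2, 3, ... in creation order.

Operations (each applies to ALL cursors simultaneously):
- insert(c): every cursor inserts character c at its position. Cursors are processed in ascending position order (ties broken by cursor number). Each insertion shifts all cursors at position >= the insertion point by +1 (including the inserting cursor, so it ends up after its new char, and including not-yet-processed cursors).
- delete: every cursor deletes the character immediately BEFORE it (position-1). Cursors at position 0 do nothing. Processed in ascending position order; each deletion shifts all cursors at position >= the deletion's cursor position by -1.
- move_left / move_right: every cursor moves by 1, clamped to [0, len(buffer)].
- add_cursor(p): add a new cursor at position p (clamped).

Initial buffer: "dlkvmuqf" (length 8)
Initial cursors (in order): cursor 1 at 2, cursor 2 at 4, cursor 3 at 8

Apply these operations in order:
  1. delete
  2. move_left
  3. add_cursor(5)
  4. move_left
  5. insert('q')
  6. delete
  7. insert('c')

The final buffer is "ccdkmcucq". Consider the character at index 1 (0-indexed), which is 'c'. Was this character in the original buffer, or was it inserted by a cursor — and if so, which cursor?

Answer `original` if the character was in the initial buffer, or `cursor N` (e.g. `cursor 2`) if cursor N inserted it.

After op 1 (delete): buffer="dkmuq" (len 5), cursors c1@1 c2@2 c3@5, authorship .....
After op 2 (move_left): buffer="dkmuq" (len 5), cursors c1@0 c2@1 c3@4, authorship .....
After op 3 (add_cursor(5)): buffer="dkmuq" (len 5), cursors c1@0 c2@1 c3@4 c4@5, authorship .....
After op 4 (move_left): buffer="dkmuq" (len 5), cursors c1@0 c2@0 c3@3 c4@4, authorship .....
After op 5 (insert('q')): buffer="qqdkmquqq" (len 9), cursors c1@2 c2@2 c3@6 c4@8, authorship 12...3.4.
After op 6 (delete): buffer="dkmuq" (len 5), cursors c1@0 c2@0 c3@3 c4@4, authorship .....
After op 7 (insert('c')): buffer="ccdkmcucq" (len 9), cursors c1@2 c2@2 c3@6 c4@8, authorship 12...3.4.
Authorship (.=original, N=cursor N): 1 2 . . . 3 . 4 .
Index 1: author = 2

Answer: cursor 2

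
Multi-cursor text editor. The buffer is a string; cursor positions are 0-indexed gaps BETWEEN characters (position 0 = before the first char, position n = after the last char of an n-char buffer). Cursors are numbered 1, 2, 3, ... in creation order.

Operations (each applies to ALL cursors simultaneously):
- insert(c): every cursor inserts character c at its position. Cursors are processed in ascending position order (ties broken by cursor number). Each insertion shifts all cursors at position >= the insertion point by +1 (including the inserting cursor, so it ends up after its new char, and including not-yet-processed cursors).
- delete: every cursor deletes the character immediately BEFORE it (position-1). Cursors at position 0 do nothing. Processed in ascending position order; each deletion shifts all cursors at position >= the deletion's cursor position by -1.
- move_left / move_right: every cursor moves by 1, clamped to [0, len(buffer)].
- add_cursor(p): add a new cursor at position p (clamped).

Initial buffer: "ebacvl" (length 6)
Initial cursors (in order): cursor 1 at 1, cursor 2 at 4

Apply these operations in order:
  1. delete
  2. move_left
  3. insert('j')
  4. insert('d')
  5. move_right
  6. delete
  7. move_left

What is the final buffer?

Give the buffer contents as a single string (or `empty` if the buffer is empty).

After op 1 (delete): buffer="bavl" (len 4), cursors c1@0 c2@2, authorship ....
After op 2 (move_left): buffer="bavl" (len 4), cursors c1@0 c2@1, authorship ....
After op 3 (insert('j')): buffer="jbjavl" (len 6), cursors c1@1 c2@3, authorship 1.2...
After op 4 (insert('d')): buffer="jdbjdavl" (len 8), cursors c1@2 c2@5, authorship 11.22...
After op 5 (move_right): buffer="jdbjdavl" (len 8), cursors c1@3 c2@6, authorship 11.22...
After op 6 (delete): buffer="jdjdvl" (len 6), cursors c1@2 c2@4, authorship 1122..
After op 7 (move_left): buffer="jdjdvl" (len 6), cursors c1@1 c2@3, authorship 1122..

Answer: jdjdvl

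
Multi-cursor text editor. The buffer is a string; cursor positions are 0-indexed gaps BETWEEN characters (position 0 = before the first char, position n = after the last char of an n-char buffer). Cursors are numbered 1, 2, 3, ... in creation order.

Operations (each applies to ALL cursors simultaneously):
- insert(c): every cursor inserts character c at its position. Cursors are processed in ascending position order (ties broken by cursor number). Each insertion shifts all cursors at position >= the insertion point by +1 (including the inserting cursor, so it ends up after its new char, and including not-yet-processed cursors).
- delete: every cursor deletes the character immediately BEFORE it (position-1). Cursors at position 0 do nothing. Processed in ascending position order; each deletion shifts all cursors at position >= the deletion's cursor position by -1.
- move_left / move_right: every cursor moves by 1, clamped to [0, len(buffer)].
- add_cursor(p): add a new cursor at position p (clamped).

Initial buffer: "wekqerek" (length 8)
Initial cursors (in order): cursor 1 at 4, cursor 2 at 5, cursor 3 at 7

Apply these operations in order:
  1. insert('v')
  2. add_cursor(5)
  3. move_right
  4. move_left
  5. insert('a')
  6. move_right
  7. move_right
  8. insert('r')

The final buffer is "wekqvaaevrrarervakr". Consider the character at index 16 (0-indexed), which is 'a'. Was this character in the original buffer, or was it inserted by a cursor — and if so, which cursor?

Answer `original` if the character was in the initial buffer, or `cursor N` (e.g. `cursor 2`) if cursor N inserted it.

After op 1 (insert('v')): buffer="wekqvevrevk" (len 11), cursors c1@5 c2@7 c3@10, authorship ....1.2..3.
After op 2 (add_cursor(5)): buffer="wekqvevrevk" (len 11), cursors c1@5 c4@5 c2@7 c3@10, authorship ....1.2..3.
After op 3 (move_right): buffer="wekqvevrevk" (len 11), cursors c1@6 c4@6 c2@8 c3@11, authorship ....1.2..3.
After op 4 (move_left): buffer="wekqvevrevk" (len 11), cursors c1@5 c4@5 c2@7 c3@10, authorship ....1.2..3.
After op 5 (insert('a')): buffer="wekqvaaevarevak" (len 15), cursors c1@7 c4@7 c2@10 c3@14, authorship ....114.22..33.
After op 6 (move_right): buffer="wekqvaaevarevak" (len 15), cursors c1@8 c4@8 c2@11 c3@15, authorship ....114.22..33.
After op 7 (move_right): buffer="wekqvaaevarevak" (len 15), cursors c1@9 c4@9 c2@12 c3@15, authorship ....114.22..33.
After op 8 (insert('r')): buffer="wekqvaaevrrarervakr" (len 19), cursors c1@11 c4@11 c2@15 c3@19, authorship ....114.2142..233.3
Authorship (.=original, N=cursor N): . . . . 1 1 4 . 2 1 4 2 . . 2 3 3 . 3
Index 16: author = 3

Answer: cursor 3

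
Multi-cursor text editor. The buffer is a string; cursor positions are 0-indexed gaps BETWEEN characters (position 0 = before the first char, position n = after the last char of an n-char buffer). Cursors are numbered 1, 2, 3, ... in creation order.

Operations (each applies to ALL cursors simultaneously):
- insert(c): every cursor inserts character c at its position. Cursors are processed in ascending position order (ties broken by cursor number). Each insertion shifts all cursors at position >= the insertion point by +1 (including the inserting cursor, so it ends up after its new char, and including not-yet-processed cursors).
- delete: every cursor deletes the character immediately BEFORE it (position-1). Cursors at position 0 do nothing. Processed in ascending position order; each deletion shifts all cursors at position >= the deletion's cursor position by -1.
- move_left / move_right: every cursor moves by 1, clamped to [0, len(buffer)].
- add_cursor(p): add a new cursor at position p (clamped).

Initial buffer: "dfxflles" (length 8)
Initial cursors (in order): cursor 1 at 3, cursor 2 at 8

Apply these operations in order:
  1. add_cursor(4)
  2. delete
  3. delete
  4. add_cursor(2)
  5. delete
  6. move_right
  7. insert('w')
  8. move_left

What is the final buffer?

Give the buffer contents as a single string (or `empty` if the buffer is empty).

After op 1 (add_cursor(4)): buffer="dfxflles" (len 8), cursors c1@3 c3@4 c2@8, authorship ........
After op 2 (delete): buffer="dflle" (len 5), cursors c1@2 c3@2 c2@5, authorship .....
After op 3 (delete): buffer="ll" (len 2), cursors c1@0 c3@0 c2@2, authorship ..
After op 4 (add_cursor(2)): buffer="ll" (len 2), cursors c1@0 c3@0 c2@2 c4@2, authorship ..
After op 5 (delete): buffer="" (len 0), cursors c1@0 c2@0 c3@0 c4@0, authorship 
After op 6 (move_right): buffer="" (len 0), cursors c1@0 c2@0 c3@0 c4@0, authorship 
After op 7 (insert('w')): buffer="wwww" (len 4), cursors c1@4 c2@4 c3@4 c4@4, authorship 1234
After op 8 (move_left): buffer="wwww" (len 4), cursors c1@3 c2@3 c3@3 c4@3, authorship 1234

Answer: wwww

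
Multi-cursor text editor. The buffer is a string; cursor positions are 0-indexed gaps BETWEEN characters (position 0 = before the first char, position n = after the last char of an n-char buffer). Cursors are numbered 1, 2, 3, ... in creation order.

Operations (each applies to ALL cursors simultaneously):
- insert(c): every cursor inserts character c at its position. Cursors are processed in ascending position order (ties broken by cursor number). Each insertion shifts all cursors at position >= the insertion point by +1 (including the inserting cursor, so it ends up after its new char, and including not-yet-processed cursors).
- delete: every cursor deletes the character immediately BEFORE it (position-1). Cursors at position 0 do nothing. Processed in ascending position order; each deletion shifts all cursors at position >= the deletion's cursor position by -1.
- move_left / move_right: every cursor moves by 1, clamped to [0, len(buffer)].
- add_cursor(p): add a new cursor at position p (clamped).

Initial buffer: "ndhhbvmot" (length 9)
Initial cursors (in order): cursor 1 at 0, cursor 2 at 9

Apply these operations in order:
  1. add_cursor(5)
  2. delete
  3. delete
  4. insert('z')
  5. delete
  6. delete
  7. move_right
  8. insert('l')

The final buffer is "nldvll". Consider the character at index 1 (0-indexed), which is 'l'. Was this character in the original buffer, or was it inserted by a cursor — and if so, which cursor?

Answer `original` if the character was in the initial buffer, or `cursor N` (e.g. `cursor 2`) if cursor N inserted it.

After op 1 (add_cursor(5)): buffer="ndhhbvmot" (len 9), cursors c1@0 c3@5 c2@9, authorship .........
After op 2 (delete): buffer="ndhhvmo" (len 7), cursors c1@0 c3@4 c2@7, authorship .......
After op 3 (delete): buffer="ndhvm" (len 5), cursors c1@0 c3@3 c2@5, authorship .....
After op 4 (insert('z')): buffer="zndhzvmz" (len 8), cursors c1@1 c3@5 c2@8, authorship 1...3..2
After op 5 (delete): buffer="ndhvm" (len 5), cursors c1@0 c3@3 c2@5, authorship .....
After op 6 (delete): buffer="ndv" (len 3), cursors c1@0 c3@2 c2@3, authorship ...
After op 7 (move_right): buffer="ndv" (len 3), cursors c1@1 c2@3 c3@3, authorship ...
After op 8 (insert('l')): buffer="nldvll" (len 6), cursors c1@2 c2@6 c3@6, authorship .1..23
Authorship (.=original, N=cursor N): . 1 . . 2 3
Index 1: author = 1

Answer: cursor 1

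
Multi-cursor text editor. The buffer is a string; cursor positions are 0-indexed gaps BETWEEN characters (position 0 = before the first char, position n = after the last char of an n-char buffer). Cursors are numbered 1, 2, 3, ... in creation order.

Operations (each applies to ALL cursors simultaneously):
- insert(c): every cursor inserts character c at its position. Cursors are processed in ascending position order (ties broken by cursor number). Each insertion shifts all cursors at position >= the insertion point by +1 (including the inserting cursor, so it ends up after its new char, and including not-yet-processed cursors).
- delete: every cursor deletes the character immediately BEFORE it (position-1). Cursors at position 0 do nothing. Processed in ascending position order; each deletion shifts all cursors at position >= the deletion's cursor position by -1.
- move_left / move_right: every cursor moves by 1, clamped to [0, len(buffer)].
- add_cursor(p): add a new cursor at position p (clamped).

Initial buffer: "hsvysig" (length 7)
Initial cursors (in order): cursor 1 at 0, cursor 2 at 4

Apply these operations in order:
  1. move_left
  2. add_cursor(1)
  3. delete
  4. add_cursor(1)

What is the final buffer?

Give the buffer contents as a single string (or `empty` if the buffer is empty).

Answer: sysig

Derivation:
After op 1 (move_left): buffer="hsvysig" (len 7), cursors c1@0 c2@3, authorship .......
After op 2 (add_cursor(1)): buffer="hsvysig" (len 7), cursors c1@0 c3@1 c2@3, authorship .......
After op 3 (delete): buffer="sysig" (len 5), cursors c1@0 c3@0 c2@1, authorship .....
After op 4 (add_cursor(1)): buffer="sysig" (len 5), cursors c1@0 c3@0 c2@1 c4@1, authorship .....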